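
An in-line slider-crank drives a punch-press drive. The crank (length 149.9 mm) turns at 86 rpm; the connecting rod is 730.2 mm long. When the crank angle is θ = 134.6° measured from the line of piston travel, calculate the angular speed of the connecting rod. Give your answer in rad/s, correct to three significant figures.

ω = 9.006 rad/s (converted from 86 rpm).
The rod makes angle φ with the slider axis where L sinφ = r sinθ; differentiating, L cosφ·φ̇ = r ω cosθ.
L cosφ = √(L² − r² sin²θ) = 0.72236 m.
|ω_rod| = r ω |cosθ| / √(L² − r² sin²θ) = 0.1499·9.006·0.70215/0.72236 = 1.3122 rad/s.

1.31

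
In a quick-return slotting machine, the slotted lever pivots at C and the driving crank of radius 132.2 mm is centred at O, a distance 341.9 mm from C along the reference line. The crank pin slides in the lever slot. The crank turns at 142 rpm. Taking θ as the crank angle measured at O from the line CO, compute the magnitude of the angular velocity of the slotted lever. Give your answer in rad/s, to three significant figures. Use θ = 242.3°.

ω = 14.87 rad/s (from 142 rpm).
Crank pin A relative to C: A = (d + r cosθ, r sinθ); lever angle φ = atan2(r sinθ, d + r cosθ).
Differentiating tanφ: φ̇ = rω(d cosθ + r)/(d² + r² + 2dr cosθ).
d² + r² + 2dr cosθ = |CA|² = 0.0923515 m²;  d cosθ + r = -0.026729 m.
|ω_lever| = |0.1322·14.87·-0.026729| / 0.0923515 = 0.56898 rad/s.

0.569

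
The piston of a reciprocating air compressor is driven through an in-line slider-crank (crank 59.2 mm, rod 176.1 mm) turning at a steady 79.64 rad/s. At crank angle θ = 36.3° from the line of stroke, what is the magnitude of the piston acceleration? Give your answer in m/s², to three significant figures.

345

ω = 79.64 rad/s
x(θ) = r cosθ + √(L² − r² sin²θ); with ω constant, a = ω²·d²x/dθ².
d²x/dθ² = −r cosθ − r²(cos2θ)/√u − r⁴ sin²2θ/(4u^{3/2}),  u = L² − r² sin²θ = 0.0297829 m².
Substituting r = 0.0592 m, L = 0.1761 m, θ = 36.3°: d²x/dθ² = -0.054328 m.
a = ω²·d²x/dθ² = (79.64)²·(-0.054328) = -344.58 m/s²;  |a| = 344.58 m/s².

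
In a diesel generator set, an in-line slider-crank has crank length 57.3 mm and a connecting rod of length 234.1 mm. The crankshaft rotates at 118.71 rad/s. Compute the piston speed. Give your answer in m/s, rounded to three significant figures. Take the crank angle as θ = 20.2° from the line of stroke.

2.89

ω = 118.7 rad/s
For an in-line slider-crank, x = r cosθ + √(L² − r² sin²θ), so v = −rω sinθ·[1 + r cosθ/√(L² − r² sin²θ)].
With r = 0.0573 m, L = 0.2341 m, θ = 20.2°: √(L² − r² sin²θ) = 0.23326 m.
v = −0.0573·118.7·0.34530·[1 + 0.0573·0.93849/0.23326] = -2.8902 m/s.
|v| = 2.8902 m/s.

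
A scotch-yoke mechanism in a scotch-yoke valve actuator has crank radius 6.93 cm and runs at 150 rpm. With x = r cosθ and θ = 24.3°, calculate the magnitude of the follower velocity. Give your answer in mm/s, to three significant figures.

448

ω = 15.71 rad/s (from 150 rpm).
x = r cosθ ⇒ ẋ = −rω sinθ.
|v| = rω|sinθ| = 0.0693·15.71·|sin 24.3°| = 0.44796 m/s = 447.96 mm/s.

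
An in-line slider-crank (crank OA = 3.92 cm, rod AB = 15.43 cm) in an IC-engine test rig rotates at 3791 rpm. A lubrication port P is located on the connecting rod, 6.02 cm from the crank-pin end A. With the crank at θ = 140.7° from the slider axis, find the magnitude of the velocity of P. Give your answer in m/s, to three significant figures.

11.7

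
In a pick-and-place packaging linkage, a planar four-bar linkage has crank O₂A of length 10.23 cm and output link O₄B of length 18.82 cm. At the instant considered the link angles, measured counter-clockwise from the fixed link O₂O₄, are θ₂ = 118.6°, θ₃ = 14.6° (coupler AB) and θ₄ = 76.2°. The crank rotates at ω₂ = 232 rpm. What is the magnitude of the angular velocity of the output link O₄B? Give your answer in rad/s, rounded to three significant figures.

14.6

ω₂ = 24.29 rad/s (from 232 rpm).
Differentiating the loop-closure r₂e^{iθ₂}+r₃e^{iθ₃}=r₁+r₄e^{iθ₄} gives r₂ω₂e^{iθ₂}+r₃ω₃e^{iθ₃}=r₄ω₄e^{iθ₄}.
Eliminating the other unknown: ω₄ = r₂ω₂ sin(θ₂−θ₃) / [r₄ sin(θ₄−θ₃)].
Numerator sine = +0.97030; denominator sine = +0.87965.
Result = 0.1023·24.29·(+0.97030) / (0.1882·(+0.87965)) = +14.567 rad/s; magnitude 14.567 rad/s.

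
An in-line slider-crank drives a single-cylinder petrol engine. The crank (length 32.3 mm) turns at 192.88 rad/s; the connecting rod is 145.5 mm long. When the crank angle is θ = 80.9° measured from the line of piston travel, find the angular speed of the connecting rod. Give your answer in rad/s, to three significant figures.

6.94

ω = 192.9 rad/s
The rod makes angle φ with the slider axis where L sinφ = r sinθ; differentiating, L cosφ·φ̇ = r ω cosθ.
L cosφ = √(L² − r² sin²θ) = 0.14196 m.
|ω_rod| = r ω |cosθ| / √(L² − r² sin²θ) = 0.0323·192.9·0.15816/0.14196 = 6.9408 rad/s.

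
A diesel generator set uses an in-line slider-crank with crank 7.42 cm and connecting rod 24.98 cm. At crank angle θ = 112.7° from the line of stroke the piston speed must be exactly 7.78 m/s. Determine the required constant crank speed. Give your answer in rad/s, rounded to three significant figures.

129

For an in-line slider-crank, |v_piston| = rω|sinθ|·[1 + r cosθ/√(L² − r² sin²θ)].
With r = 0.0742 m, L = 0.2498 m, θ = 112.7°: the bracketed kinematic factor |dx/dθ| = 0.060293 m.
ω = v/|dx/dθ| = 7.78/0.060293 = 129.04 rad/s.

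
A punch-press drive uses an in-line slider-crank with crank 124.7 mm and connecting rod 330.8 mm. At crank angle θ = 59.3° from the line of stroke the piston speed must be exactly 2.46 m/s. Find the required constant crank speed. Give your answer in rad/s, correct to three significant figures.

19.1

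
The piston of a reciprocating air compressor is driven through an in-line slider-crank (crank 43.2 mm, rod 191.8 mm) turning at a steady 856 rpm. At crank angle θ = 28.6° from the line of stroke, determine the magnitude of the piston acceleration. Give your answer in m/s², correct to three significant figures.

348

ω = 2π·856/60 = 89.64 rad/s
x(θ) = r cosθ + √(L² − r² sin²θ); with ω constant, a = ω²·d²x/dθ².
d²x/dθ² = −r cosθ − r²(cos2θ)/√u − r⁴ sin²2θ/(4u^{3/2}),  u = L² − r² sin²θ = 0.0363596 m².
Substituting r = 0.0432 m, L = 0.1918 m, θ = 28.6°: d²x/dθ² = -0.043319 m.
a = ω²·d²x/dθ² = (89.64)²·(-0.043319) = -348.09 m/s²;  |a| = 348.09 m/s².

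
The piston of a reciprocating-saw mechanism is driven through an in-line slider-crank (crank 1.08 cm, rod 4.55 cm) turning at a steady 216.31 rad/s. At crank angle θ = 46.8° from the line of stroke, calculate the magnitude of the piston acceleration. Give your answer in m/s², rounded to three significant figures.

ω = 216.3 rad/s
x(θ) = r cosθ + √(L² − r² sin²θ); with ω constant, a = ω²·d²x/dθ².
d²x/dθ² = −r cosθ − r²(cos2θ)/√u − r⁴ sin²2θ/(4u^{3/2}),  u = L² − r² sin²θ = 0.00200827 m².
Substituting r = 0.0108 m, L = 0.0455 m, θ = 46.8°: d²x/dθ² = -0.0072673 m.
a = ω²·d²x/dθ² = (216.3)²·(-0.0072673) = -340.04 m/s²;  |a| = 340.04 m/s².

340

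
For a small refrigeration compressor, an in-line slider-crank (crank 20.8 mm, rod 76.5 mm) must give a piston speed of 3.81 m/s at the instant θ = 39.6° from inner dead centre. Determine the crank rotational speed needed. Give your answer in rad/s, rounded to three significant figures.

For an in-line slider-crank, |v_piston| = rω|sinθ|·[1 + r cosθ/√(L² − r² sin²θ)].
With r = 0.0208 m, L = 0.0765 m, θ = 39.6°: the bracketed kinematic factor |dx/dθ| = 0.016079 m.
ω = v/|dx/dθ| = 3.81/0.016079 = 236.96 rad/s.

237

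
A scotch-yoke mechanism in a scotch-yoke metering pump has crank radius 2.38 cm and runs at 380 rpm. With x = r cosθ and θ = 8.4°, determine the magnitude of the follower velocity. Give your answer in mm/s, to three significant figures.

138

ω = 39.79 rad/s (from 380 rpm).
x = r cosθ ⇒ ẋ = −rω sinθ.
|v| = rω|sinθ| = 0.0238·39.79·|sin 8.4°| = 0.13835 m/s = 138.35 mm/s.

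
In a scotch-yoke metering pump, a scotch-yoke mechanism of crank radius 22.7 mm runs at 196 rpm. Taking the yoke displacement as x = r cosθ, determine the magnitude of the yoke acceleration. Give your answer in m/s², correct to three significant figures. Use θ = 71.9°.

2.97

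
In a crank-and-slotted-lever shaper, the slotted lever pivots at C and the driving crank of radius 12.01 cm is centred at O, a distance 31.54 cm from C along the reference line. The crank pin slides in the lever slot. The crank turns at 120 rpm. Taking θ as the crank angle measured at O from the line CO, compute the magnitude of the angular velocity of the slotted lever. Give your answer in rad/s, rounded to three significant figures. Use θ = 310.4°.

ω = 12.57 rad/s (from 120 rpm).
Crank pin A relative to C: A = (d + r cosθ, r sinθ); lever angle φ = atan2(r sinθ, d + r cosθ).
Differentiating tanφ: φ̇ = rω(d cosθ + r)/(d² + r² + 2dr cosθ).
d² + r² + 2dr cosθ = |CA|² = 0.163002 m²;  d cosθ + r = +0.32452 m.
|ω_lever| = |0.1201·12.57·+0.32452| / 0.163002 = 3.0047 rad/s.

3.00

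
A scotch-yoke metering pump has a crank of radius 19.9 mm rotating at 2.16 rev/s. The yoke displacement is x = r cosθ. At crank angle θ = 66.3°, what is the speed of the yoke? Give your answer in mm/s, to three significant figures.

ω = 13.57 rad/s (from 2.16 rev/s).
x = r cosθ ⇒ ẋ = −rω sinθ.
|v| = rω|sinθ| = 0.0199·13.57·|sin 66.3°| = 0.2473 m/s = 247.3 mm/s.

247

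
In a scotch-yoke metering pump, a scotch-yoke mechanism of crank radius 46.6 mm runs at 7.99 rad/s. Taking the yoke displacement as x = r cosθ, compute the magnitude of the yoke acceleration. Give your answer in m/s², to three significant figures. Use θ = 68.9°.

1.07

ω = 7.99 rad/s
x = r cosθ ⇒ ẍ = −rω² cosθ (ω constant).
|a| = rω²|cosθ| = 0.0466·(7.99)²·|cos 68.9°| = 1.071 m/s².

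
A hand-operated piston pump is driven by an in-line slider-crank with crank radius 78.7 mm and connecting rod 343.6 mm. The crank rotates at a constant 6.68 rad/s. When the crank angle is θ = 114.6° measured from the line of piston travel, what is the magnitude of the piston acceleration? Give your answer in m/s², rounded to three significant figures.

1.99

ω = 6.68 rad/s
x(θ) = r cosθ + √(L² − r² sin²θ); with ω constant, a = ω²·d²x/dθ².
d²x/dθ² = −r cosθ − r²(cos2θ)/√u − r⁴ sin²2θ/(4u^{3/2}),  u = L² − r² sin²θ = 0.112941 m².
Substituting r = 0.0787 m, L = 0.3436 m, θ = 114.6°: d²x/dθ² = +0.044659 m.
a = ω²·d²x/dθ² = (6.68)²·(+0.044659) = +1.9928 m/s²;  |a| = 1.9928 m/s².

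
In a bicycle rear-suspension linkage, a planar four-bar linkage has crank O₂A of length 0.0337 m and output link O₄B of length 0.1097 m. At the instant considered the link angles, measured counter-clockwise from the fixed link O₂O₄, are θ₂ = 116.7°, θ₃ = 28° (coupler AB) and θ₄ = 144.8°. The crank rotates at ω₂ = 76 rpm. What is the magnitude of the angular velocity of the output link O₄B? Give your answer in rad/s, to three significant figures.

ω₂ = 7.959 rad/s (from 76 rpm).
Differentiating the loop-closure r₂e^{iθ₂}+r₃e^{iθ₃}=r₁+r₄e^{iθ₄} gives r₂ω₂e^{iθ₂}+r₃ω₃e^{iθ₃}=r₄ω₄e^{iθ₄}.
Eliminating the other unknown: ω₄ = r₂ω₂ sin(θ₂−θ₃) / [r₄ sin(θ₄−θ₃)].
Numerator sine = +0.99974; denominator sine = +0.89259.
Result = 0.0337·7.959·(+0.99974) / (0.1097·(+0.89259)) = +2.7384 rad/s; magnitude 2.7384 rad/s.

2.74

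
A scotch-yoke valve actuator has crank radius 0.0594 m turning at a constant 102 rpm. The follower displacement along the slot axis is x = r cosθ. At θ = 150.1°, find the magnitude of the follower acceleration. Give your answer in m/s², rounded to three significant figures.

ω = 10.68 rad/s (from 102 rpm).
x = r cosθ ⇒ ẍ = −rω² cosθ (ω constant).
|a| = rω²|cosθ| = 0.0594·(10.68)²·|cos 150.1°| = 5.875 m/s².

5.88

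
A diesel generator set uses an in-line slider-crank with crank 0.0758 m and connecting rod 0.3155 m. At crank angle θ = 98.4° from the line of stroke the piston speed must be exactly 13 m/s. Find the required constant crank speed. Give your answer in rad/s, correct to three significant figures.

For an in-line slider-crank, |v_piston| = rω|sinθ|·[1 + r cosθ/√(L² − r² sin²θ)].
With r = 0.0758 m, L = 0.3155 m, θ = 98.4°: the bracketed kinematic factor |dx/dθ| = 0.072277 m.
ω = v/|dx/dθ| = 13/0.072277 = 179.86 rad/s.

180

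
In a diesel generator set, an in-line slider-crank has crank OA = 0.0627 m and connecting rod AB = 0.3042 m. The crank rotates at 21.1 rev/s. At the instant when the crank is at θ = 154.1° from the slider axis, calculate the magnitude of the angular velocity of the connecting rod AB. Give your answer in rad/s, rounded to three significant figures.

ω = 132.6 rad/s (converted from 21.1 rev/s).
The rod makes angle φ with the slider axis where L sinφ = r sinθ; differentiating, L cosφ·φ̇ = r ω cosθ.
L cosφ = √(L² − r² sin²θ) = 0.30296 m.
|ω_rod| = r ω |cosθ| / √(L² − r² sin²θ) = 0.0627·132.6·0.89956/0.30296 = 24.681 rad/s.

24.7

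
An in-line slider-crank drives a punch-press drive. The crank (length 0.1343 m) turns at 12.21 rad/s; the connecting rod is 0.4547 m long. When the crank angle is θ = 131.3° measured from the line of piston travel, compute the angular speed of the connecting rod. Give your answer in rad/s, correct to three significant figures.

ω = 12.21 rad/s
The rod makes angle φ with the slider axis where L sinφ = r sinθ; differentiating, L cosφ·φ̇ = r ω cosθ.
L cosφ = √(L² − r² sin²θ) = 0.44336 m.
|ω_rod| = r ω |cosθ| / √(L² − r² sin²θ) = 0.1343·12.21·0.66000/0.44336 = 2.441 rad/s.

2.44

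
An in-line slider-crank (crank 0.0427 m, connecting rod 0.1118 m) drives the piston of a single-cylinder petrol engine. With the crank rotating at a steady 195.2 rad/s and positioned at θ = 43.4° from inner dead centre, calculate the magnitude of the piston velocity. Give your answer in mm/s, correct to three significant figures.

7370

ω = 195.2 rad/s
For an in-line slider-crank, x = r cosθ + √(L² − r² sin²θ), so v = −rω sinθ·[1 + r cosθ/√(L² − r² sin²θ)].
With r = 0.0427 m, L = 0.1118 m, θ = 43.4°: √(L² − r² sin²θ) = 0.10788 m.
v = −0.0427·195.2·0.68709·[1 + 0.0427·0.72657/0.10788] = -7.3738 m/s.
|v| = 7.3738 m/s = 7373.8 mm/s.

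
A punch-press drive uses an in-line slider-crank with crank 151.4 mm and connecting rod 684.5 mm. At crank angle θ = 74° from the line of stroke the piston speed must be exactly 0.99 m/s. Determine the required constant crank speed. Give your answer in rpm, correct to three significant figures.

61.1

For an in-line slider-crank, |v_piston| = rω|sinθ|·[1 + r cosθ/√(L² − r² sin²θ)].
With r = 0.1514 m, L = 0.6845 m, θ = 74°: the bracketed kinematic factor |dx/dθ| = 0.15462 m.
ω = v/|dx/dθ| = 0.99/0.15462 = 6.403 rad/s.
N = 60ω/(2π) = 61.144 rpm.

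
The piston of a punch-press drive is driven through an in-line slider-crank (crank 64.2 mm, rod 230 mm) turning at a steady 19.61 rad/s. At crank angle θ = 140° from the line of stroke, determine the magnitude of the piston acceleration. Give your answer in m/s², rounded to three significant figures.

17.6

ω = 19.61 rad/s
x(θ) = r cosθ + √(L² − r² sin²θ); with ω constant, a = ω²·d²x/dθ².
d²x/dθ² = −r cosθ − r²(cos2θ)/√u − r⁴ sin²2θ/(4u^{3/2}),  u = L² − r² sin²θ = 0.051197 m².
Substituting r = 0.0642 m, L = 0.23 m, θ = 140°: d²x/dθ² = +0.045661 m.
a = ω²·d²x/dθ² = (19.61)²·(+0.045661) = +17.559 m/s²;  |a| = 17.559 m/s².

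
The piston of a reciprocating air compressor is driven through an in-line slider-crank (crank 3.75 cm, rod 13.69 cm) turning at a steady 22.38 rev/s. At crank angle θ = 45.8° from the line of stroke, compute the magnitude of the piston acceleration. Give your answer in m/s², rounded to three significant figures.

ω = 2π·22.4 = 140.6 rad/s
x(θ) = r cosθ + √(L² − r² sin²θ); with ω constant, a = ω²·d²x/dθ².
d²x/dθ² = −r cosθ − r²(cos2θ)/√u − r⁴ sin²2θ/(4u^{3/2}),  u = L² − r² sin²θ = 0.0180189 m².
Substituting r = 0.0375 m, L = 0.1369 m, θ = 45.8°: d²x/dθ² = -0.026055 m.
a = ω²·d²x/dθ² = (140.6)²·(-0.026055) = -515.2 m/s²;  |a| = 515.2 m/s².

515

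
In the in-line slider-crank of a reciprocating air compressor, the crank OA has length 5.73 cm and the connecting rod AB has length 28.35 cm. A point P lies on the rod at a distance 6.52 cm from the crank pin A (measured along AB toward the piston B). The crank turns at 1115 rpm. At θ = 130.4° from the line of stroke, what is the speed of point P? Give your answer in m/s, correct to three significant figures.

ω = 116.8 rad/s.  Crank-pin speed |V_A| = rω = 6.6905 m/s, perpendicular to OA.
Rod angle: sinφ = −(r/L) sinθ ⇒ φ = -8.854°; ω_rod = −rω cosθ/√(L²−r²sin²θ) = +15.48 rad/s.
V_P = V_A + ω_rod × AP, with AP = 0.0652 m along the rod.
Components: V_Px = −rω sinθ − a·ω_rod·sinφ = -4.9397 m/s;  V_Py = rω cosθ + a·ω_rod·cosφ = -3.339 m/s.
|V_P| = √(V_Px² + V_Py²) = 5.9623 m/s.

5.96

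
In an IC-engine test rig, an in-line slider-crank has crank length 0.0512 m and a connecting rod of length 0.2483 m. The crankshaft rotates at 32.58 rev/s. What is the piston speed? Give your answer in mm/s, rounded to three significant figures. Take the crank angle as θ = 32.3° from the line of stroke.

6580

ω = 2π·32.6 = 204.7 rad/s
For an in-line slider-crank, x = r cosθ + √(L² − r² sin²θ), so v = −rω sinθ·[1 + r cosθ/√(L² − r² sin²θ)].
With r = 0.0512 m, L = 0.2483 m, θ = 32.3°: √(L² − r² sin²θ) = 0.24679 m.
v = −0.0512·204.7·0.53435·[1 + 0.0512·0.84526/0.24679] = -6.5826 m/s.
|v| = 6.5826 m/s = 6582.6 mm/s.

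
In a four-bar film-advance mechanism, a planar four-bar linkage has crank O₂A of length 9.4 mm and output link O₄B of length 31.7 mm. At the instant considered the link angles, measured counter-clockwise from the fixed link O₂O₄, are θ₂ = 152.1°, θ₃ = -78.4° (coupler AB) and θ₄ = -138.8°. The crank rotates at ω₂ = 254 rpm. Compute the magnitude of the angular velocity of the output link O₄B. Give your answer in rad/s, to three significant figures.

7.00

ω₂ = 26.6 rad/s (from 254 rpm).
Differentiating the loop-closure r₂e^{iθ₂}+r₃e^{iθ₃}=r₁+r₄e^{iθ₄} gives r₂ω₂e^{iθ₂}+r₃ω₃e^{iθ₃}=r₄ω₄e^{iθ₄}.
Eliminating the other unknown: ω₄ = r₂ω₂ sin(θ₂−θ₃) / [r₄ sin(θ₄−θ₃)].
Numerator sine = -0.77162; denominator sine = -0.86949.
Result = 0.0094·26.6·(-0.77162) / (0.0317·(-0.86949)) = +6.9995 rad/s; magnitude 6.9995 rad/s.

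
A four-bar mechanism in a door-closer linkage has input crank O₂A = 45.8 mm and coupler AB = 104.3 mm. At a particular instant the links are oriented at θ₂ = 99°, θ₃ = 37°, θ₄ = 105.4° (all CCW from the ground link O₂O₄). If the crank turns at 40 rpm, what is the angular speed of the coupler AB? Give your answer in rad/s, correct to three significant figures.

0.221

ω₂ = 4.189 rad/s (from 40 rpm).
Differentiating the loop-closure r₂e^{iθ₂}+r₃e^{iθ₃}=r₁+r₄e^{iθ₄} gives r₂ω₂e^{iθ₂}+r₃ω₃e^{iθ₃}=r₄ω₄e^{iθ₄}.
Eliminating the other unknown: ω₃ = r₂ω₂ sin(θ₄−θ₂) / [r₃ sin(θ₃−θ₄)].
Numerator sine = +0.11147; denominator sine = -0.92978.
Result = 0.0458·4.189·(+0.11147) / (0.1043·(-0.92978)) = -0.22052 rad/s; magnitude 0.22052 rad/s.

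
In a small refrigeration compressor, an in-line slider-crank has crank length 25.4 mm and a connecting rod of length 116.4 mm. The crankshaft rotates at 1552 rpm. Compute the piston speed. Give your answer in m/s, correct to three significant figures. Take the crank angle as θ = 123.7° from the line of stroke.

ω = 2π·1552/60 = 162.5 rad/s
For an in-line slider-crank, x = r cosθ + √(L² − r² sin²θ), so v = −rω sinθ·[1 + r cosθ/√(L² − r² sin²θ)].
With r = 0.0254 m, L = 0.1164 m, θ = 123.7°: √(L² − r² sin²θ) = 0.11447 m.
v = −0.0254·162.5·0.83195·[1 + 0.0254·-0.55484/0.11447] = -3.0116 m/s.
|v| = 3.0116 m/s.

3.01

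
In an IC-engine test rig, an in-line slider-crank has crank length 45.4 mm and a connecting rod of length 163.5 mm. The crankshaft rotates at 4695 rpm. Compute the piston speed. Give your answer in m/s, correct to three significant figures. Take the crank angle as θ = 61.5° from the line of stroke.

ω = 2π·4695/60 = 491.7 rad/s
For an in-line slider-crank, x = r cosθ + √(L² − r² sin²θ), so v = −rω sinθ·[1 + r cosθ/√(L² − r² sin²θ)].
With r = 0.0454 m, L = 0.1635 m, θ = 61.5°: √(L² − r² sin²θ) = 0.15856 m.
v = −0.0454·491.7·0.87882·[1 + 0.0454·0.47716/0.15856] = -22.296 m/s.
|v| = 22.296 m/s.

22.3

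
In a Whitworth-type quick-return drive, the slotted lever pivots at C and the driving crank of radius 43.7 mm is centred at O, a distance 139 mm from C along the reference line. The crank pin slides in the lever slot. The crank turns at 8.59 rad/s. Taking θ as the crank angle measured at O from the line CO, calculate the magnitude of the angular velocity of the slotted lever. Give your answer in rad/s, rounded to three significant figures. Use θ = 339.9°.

ω = 8.59 rad/s
Crank pin A relative to C: A = (d + r cosθ, r sinθ); lever angle φ = atan2(r sinθ, d + r cosθ).
Differentiating tanφ: φ̇ = rω(d cosθ + r)/(d² + r² + 2dr cosθ).
d² + r² + 2dr cosθ = |CA|² = 0.0326394 m²;  d cosθ + r = +0.17423 m.
|ω_lever| = |0.0437·8.59·+0.17423| / 0.0326394 = 2.0039 rad/s.

2.00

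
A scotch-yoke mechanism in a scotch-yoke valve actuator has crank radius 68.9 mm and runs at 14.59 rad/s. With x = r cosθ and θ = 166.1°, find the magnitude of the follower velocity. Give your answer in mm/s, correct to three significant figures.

ω = 14.59 rad/s
x = r cosθ ⇒ ẋ = −rω sinθ.
|v| = rω|sinθ| = 0.0689·14.59·|sin 166.1°| = 0.24149 m/s = 241.49 mm/s.

241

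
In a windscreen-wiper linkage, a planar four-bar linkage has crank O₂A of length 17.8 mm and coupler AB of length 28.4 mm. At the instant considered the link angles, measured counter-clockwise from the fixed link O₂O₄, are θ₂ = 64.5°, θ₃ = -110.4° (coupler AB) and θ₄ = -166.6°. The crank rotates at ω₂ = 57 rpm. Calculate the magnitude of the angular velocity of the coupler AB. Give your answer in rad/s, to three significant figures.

3.50

ω₂ = 5.969 rad/s (from 57 rpm).
Differentiating the loop-closure r₂e^{iθ₂}+r₃e^{iθ₃}=r₁+r₄e^{iθ₄} gives r₂ω₂e^{iθ₂}+r₃ω₃e^{iθ₃}=r₄ω₄e^{iθ₄}.
Eliminating the other unknown: ω₃ = r₂ω₂ sin(θ₄−θ₂) / [r₃ sin(θ₃−θ₄)].
Numerator sine = +0.77824; denominator sine = +0.83098.
Result = 0.0178·5.969·(+0.77824) / (0.0284·(+0.83098)) = +3.5037 rad/s; magnitude 3.5037 rad/s.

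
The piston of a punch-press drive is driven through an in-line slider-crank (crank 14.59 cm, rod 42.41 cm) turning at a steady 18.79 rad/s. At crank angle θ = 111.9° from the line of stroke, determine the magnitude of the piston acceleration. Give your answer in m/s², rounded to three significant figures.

32.4

ω = 18.79 rad/s
x(θ) = r cosθ + √(L² − r² sin²θ); with ω constant, a = ω²·d²x/dθ².
d²x/dθ² = −r cosθ − r²(cos2θ)/√u − r⁴ sin²2θ/(4u^{3/2}),  u = L² − r² sin²θ = 0.161535 m².
Substituting r = 0.1459 m, L = 0.4241 m, θ = 111.9°: d²x/dθ² = +0.09181 m.
a = ω²·d²x/dθ² = (18.79)²·(+0.09181) = +32.415 m/s²;  |a| = 32.415 m/s².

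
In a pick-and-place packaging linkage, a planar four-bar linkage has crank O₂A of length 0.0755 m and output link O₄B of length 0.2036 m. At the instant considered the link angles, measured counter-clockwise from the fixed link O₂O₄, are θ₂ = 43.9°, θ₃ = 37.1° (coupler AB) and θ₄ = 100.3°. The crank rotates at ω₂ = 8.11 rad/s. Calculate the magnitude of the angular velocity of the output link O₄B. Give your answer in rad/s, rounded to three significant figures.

0.399

ω₂ = 8.11 rad/s
Differentiating the loop-closure r₂e^{iθ₂}+r₃e^{iθ₃}=r₁+r₄e^{iθ₄} gives r₂ω₂e^{iθ₂}+r₃ω₃e^{iθ₃}=r₄ω₄e^{iθ₄}.
Eliminating the other unknown: ω₄ = r₂ω₂ sin(θ₂−θ₃) / [r₄ sin(θ₄−θ₃)].
Numerator sine = +0.11840; denominator sine = +0.89259.
Result = 0.0755·8.11·(+0.11840) / (0.2036·(+0.89259)) = +0.39894 rad/s; magnitude 0.39894 rad/s.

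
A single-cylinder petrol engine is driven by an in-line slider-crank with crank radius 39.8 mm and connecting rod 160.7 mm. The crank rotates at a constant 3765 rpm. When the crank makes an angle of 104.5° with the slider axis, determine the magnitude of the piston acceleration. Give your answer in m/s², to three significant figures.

2920

ω = 2π·3765/60 = 394.3 rad/s
x(θ) = r cosθ + √(L² − r² sin²θ); with ω constant, a = ω²·d²x/dθ².
d²x/dθ² = −r cosθ − r²(cos2θ)/√u − r⁴ sin²2θ/(4u^{3/2}),  u = L² − r² sin²θ = 0.0243398 m².
Substituting r = 0.0398 m, L = 0.1607 m, θ = 104.5°: d²x/dθ² = +0.018807 m.
a = ω²·d²x/dθ² = (394.3)²·(+0.018807) = +2923.5 m/s²;  |a| = 2923.5 m/s².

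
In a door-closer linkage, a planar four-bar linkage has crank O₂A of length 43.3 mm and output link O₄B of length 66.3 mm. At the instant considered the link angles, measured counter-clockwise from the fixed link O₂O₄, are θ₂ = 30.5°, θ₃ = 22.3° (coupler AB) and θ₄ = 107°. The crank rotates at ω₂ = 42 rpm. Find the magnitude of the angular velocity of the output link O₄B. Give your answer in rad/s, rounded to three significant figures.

ω₂ = 4.398 rad/s (from 42 rpm).
Differentiating the loop-closure r₂e^{iθ₂}+r₃e^{iθ₃}=r₁+r₄e^{iθ₄} gives r₂ω₂e^{iθ₂}+r₃ω₃e^{iθ₃}=r₄ω₄e^{iθ₄}.
Eliminating the other unknown: ω₄ = r₂ω₂ sin(θ₂−θ₃) / [r₄ sin(θ₄−θ₃)].
Numerator sine = +0.14263; denominator sine = +0.99572.
Result = 0.0433·4.398·(+0.14263) / (0.0663·(+0.99572)) = +0.41145 rad/s; magnitude 0.41145 rad/s.

0.411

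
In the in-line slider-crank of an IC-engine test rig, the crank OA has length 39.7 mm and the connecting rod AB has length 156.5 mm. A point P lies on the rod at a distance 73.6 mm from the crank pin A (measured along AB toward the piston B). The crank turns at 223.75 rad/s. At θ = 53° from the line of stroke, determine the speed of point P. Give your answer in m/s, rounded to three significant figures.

ω = 223.8 rad/s.  Crank-pin speed |V_A| = rω = 8.8829 m/s, perpendicular to OA.
Rod angle: sinφ = −(r/L) sinθ ⇒ φ = -11.689°; ω_rod = −rω cosθ/√(L²−r²sin²θ) = -34.882 rad/s.
V_P = V_A + ω_rod × AP, with AP = 0.0736 m along the rod.
Components: V_Px = −rω sinθ − a·ω_rod·sinφ = -7.6143 m/s;  V_Py = rω cosθ + a·ω_rod·cosφ = +2.8318 m/s.
|V_P| = √(V_Px² + V_Py²) = 8.1238 m/s.

8.12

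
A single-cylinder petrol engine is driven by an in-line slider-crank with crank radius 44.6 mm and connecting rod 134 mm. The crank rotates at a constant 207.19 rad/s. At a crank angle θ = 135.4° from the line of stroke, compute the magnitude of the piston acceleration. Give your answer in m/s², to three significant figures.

ω = 207.2 rad/s
x(θ) = r cosθ + √(L² − r² sin²θ); with ω constant, a = ω²·d²x/dθ².
d²x/dθ² = −r cosθ − r²(cos2θ)/√u − r⁴ sin²2θ/(4u^{3/2}),  u = L² − r² sin²θ = 0.0169753 m².
Substituting r = 0.0446 m, L = 0.134 m, θ = 135.4°: d²x/dθ² = +0.031096 m.
a = ω²·d²x/dθ² = (207.2)²·(+0.031096) = +1334.9 m/s²;  |a| = 1334.9 m/s².

1330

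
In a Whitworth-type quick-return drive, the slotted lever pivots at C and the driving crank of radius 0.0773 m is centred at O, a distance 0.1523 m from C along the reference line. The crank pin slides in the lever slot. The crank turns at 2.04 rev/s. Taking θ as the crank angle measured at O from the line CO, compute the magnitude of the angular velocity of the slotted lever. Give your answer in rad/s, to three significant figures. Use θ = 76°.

ω = 12.82 rad/s (from 2.04 rev/s).
Crank pin A relative to C: A = (d + r cosθ, r sinθ); lever angle φ = atan2(r sinθ, d + r cosθ).
Differentiating tanφ: φ̇ = rω(d cosθ + r)/(d² + r² + 2dr cosθ).
d² + r² + 2dr cosθ = |CA|² = 0.0348668 m²;  d cosθ + r = +0.11414 m.
|ω_lever| = |0.0773·12.82·+0.11414| / 0.0348668 = 3.2436 rad/s.

3.24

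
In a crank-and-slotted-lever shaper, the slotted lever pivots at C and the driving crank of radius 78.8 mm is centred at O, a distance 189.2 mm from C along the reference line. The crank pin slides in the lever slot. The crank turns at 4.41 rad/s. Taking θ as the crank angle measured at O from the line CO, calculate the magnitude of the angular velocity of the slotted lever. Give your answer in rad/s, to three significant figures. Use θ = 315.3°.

ω = 4.41 rad/s
Crank pin A relative to C: A = (d + r cosθ, r sinθ); lever angle φ = atan2(r sinθ, d + r cosθ).
Differentiating tanφ: φ̇ = rω(d cosθ + r)/(d² + r² + 2dr cosθ).
d² + r² + 2dr cosθ = |CA|² = 0.0632006 m²;  d cosθ + r = +0.21328 m.
|ω_lever| = |0.0788·4.41·+0.21328| / 0.0632006 = 1.1727 rad/s.

1.17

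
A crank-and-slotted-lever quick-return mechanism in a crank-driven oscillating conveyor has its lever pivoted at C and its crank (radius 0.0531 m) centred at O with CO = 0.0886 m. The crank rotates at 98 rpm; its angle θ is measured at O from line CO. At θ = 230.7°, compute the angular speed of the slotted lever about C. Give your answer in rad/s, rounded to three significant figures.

ω = 10.26 rad/s (from 98 rpm).
Crank pin A relative to C: A = (d + r cosθ, r sinθ); lever angle φ = atan2(r sinθ, d + r cosθ).
Differentiating tanφ: φ̇ = rω(d cosθ + r)/(d² + r² + 2dr cosθ).
d² + r² + 2dr cosθ = |CA|² = 0.00470989 m²;  d cosθ + r = -0.0030175 m.
|ω_lever| = |0.0531·10.26·-0.0030175| / 0.00470989 = 0.34913 rad/s.

0.349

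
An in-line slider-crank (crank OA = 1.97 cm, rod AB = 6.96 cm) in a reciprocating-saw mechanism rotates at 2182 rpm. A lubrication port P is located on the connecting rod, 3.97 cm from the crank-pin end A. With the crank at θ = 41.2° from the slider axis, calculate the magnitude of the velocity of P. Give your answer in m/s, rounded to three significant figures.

ω = 228.5 rad/s.  Crank-pin speed |V_A| = rω = 4.5014 m/s, perpendicular to OA.
Rod angle: sinφ = −(r/L) sinθ ⇒ φ = -10.745°; ω_rod = −rω cosθ/√(L²−r²sin²θ) = -49.531 rad/s.
V_P = V_A + ω_rod × AP, with AP = 0.0397 m along the rod.
Components: V_Px = −rω sinθ − a·ω_rod·sinφ = -3.3317 m/s;  V_Py = rω cosθ + a·ω_rod·cosφ = +1.455 m/s.
|V_P| = √(V_Px² + V_Py²) = 3.6355 m/s.

3.64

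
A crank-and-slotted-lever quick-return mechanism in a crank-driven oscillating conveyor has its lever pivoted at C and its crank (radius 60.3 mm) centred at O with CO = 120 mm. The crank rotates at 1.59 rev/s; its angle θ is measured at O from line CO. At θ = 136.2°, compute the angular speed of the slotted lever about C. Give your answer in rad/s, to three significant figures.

2.09

ω = 9.99 rad/s (from 1.59 rev/s).
Crank pin A relative to C: A = (d + r cosθ, r sinθ); lever angle φ = atan2(r sinθ, d + r cosθ).
Differentiating tanφ: φ̇ = rω(d cosθ + r)/(d² + r² + 2dr cosθ).
d² + r² + 2dr cosθ = |CA|² = 0.00759078 m²;  d cosθ + r = -0.026311 m.
|ω_lever| = |0.0603·9.99·-0.026311| / 0.00759078 = 2.0881 rad/s.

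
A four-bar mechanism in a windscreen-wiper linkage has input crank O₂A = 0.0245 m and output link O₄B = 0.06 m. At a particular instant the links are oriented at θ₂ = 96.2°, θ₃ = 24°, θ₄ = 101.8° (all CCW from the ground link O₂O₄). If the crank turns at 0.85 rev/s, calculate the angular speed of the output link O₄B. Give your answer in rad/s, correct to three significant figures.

2.12

ω₂ = 5.341 rad/s (from 0.85 rev/s).
Differentiating the loop-closure r₂e^{iθ₂}+r₃e^{iθ₃}=r₁+r₄e^{iθ₄} gives r₂ω₂e^{iθ₂}+r₃ω₃e^{iθ₃}=r₄ω₄e^{iθ₄}.
Eliminating the other unknown: ω₄ = r₂ω₂ sin(θ₂−θ₃) / [r₄ sin(θ₄−θ₃)].
Numerator sine = +0.95213; denominator sine = +0.97742.
Result = 0.0245·5.341·(+0.95213) / (0.06·(+0.97742)) = +2.1244 rad/s; magnitude 2.1244 rad/s.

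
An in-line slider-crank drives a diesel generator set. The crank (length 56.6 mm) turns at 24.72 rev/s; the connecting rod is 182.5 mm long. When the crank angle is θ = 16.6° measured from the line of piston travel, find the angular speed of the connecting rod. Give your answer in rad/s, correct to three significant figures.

46.3

ω = 155.3 rad/s (converted from 24.72 rev/s).
The rod makes angle φ with the slider axis where L sinφ = r sinθ; differentiating, L cosφ·φ̇ = r ω cosθ.
L cosφ = √(L² − r² sin²θ) = 0.18178 m.
|ω_rod| = r ω |cosθ| / √(L² − r² sin²θ) = 0.0566·155.3·0.95832/0.18178 = 46.345 rad/s.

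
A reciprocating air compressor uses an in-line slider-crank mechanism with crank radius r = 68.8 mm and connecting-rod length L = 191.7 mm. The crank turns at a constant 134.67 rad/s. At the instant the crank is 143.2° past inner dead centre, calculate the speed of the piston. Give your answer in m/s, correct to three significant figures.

3.92

ω = 134.7 rad/s
For an in-line slider-crank, x = r cosθ + √(L² − r² sin²θ), so v = −rω sinθ·[1 + r cosθ/√(L² − r² sin²θ)].
With r = 0.0688 m, L = 0.1917 m, θ = 143.2°: √(L² − r² sin²θ) = 0.18722 m.
v = −0.0688·134.7·0.59902·[1 + 0.0688·-0.80073/0.18722] = -3.917 m/s.
|v| = 3.917 m/s.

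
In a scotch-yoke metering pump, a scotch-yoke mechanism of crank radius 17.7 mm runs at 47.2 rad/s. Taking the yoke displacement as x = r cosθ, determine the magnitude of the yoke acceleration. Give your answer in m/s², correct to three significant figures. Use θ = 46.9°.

26.9

ω = 47.2 rad/s
x = r cosθ ⇒ ẍ = −rω² cosθ (ω constant).
|a| = rω²|cosθ| = 0.0177·(47.2)²·|cos 46.9°| = 26.943 m/s².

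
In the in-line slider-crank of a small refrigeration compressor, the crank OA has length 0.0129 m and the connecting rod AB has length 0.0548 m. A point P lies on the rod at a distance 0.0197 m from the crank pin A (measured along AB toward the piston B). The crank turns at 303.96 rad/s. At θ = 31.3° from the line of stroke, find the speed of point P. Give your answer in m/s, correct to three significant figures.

3.06

ω = 304 rad/s.  Crank-pin speed |V_A| = rω = 3.9211 m/s, perpendicular to OA.
Rod angle: sinφ = −(r/L) sinθ ⇒ φ = -7.025°; ω_rod = −rω cosθ/√(L²−r²sin²θ) = -61.601 rad/s.
V_P = V_A + ω_rod × AP, with AP = 0.0197 m along the rod.
Components: V_Px = −rω sinθ − a·ω_rod·sinφ = -2.1855 m/s;  V_Py = rω cosθ + a·ω_rod·cosφ = +2.146 m/s.
|V_P| = √(V_Px² + V_Py²) = 3.0629 m/s.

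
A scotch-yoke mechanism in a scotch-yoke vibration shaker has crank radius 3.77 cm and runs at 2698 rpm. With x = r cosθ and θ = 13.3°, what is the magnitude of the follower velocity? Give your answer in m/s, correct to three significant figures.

2.45

ω = 282.5 rad/s (from 2698 rpm).
x = r cosθ ⇒ ẋ = −rω sinθ.
|v| = rω|sinθ| = 0.0377·282.5·|sin 13.3°| = 2.4504 m/s.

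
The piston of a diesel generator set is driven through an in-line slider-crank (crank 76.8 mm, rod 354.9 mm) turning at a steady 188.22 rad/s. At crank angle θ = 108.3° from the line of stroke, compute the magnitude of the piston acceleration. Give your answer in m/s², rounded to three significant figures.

ω = 188.2 rad/s
x(θ) = r cosθ + √(L² − r² sin²θ); with ω constant, a = ω²·d²x/dθ².
d²x/dθ² = −r cosθ − r²(cos2θ)/√u − r⁴ sin²2θ/(4u^{3/2}),  u = L² − r² sin²θ = 0.120637 m².
Substituting r = 0.0768 m, L = 0.3549 m, θ = 108.3°: d²x/dθ² = +0.037674 m.
a = ω²·d²x/dθ² = (188.2)²·(+0.037674) = +1334.7 m/s²;  |a| = 1334.7 m/s².

1330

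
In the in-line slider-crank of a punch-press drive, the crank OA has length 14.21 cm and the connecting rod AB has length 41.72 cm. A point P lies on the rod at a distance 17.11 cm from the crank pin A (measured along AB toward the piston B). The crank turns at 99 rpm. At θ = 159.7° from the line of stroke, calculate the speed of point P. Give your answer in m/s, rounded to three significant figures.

0.928

ω = 10.37 rad/s.  Crank-pin speed |V_A| = rω = 1.4732 m/s, perpendicular to OA.
Rod angle: sinφ = −(r/L) sinθ ⇒ φ = -6.786°; ω_rod = −rω cosθ/√(L²−r²sin²θ) = +3.3352 rad/s.
V_P = V_A + ω_rod × AP, with AP = 0.1711 m along the rod.
Components: V_Px = −rω sinθ − a·ω_rod·sinφ = -0.44367 m/s;  V_Py = rω cosθ + a·ω_rod·cosφ = -0.81504 m/s.
|V_P| = √(V_Px² + V_Py²) = 0.92797 m/s.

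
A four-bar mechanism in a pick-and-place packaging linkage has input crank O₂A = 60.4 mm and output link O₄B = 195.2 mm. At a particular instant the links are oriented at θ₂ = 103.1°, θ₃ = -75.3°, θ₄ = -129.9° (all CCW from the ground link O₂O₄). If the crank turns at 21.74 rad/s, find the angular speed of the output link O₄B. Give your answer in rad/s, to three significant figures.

0.230

ω₂ = 21.74 rad/s
Differentiating the loop-closure r₂e^{iθ₂}+r₃e^{iθ₃}=r₁+r₄e^{iθ₄} gives r₂ω₂e^{iθ₂}+r₃ω₃e^{iθ₃}=r₄ω₄e^{iθ₄}.
Eliminating the other unknown: ω₄ = r₂ω₂ sin(θ₂−θ₃) / [r₄ sin(θ₄−θ₃)].
Numerator sine = +0.02792; denominator sine = -0.81513.
Result = 0.0604·21.74·(+0.02792) / (0.1952·(-0.81513)) = -0.23043 rad/s; magnitude 0.23043 rad/s.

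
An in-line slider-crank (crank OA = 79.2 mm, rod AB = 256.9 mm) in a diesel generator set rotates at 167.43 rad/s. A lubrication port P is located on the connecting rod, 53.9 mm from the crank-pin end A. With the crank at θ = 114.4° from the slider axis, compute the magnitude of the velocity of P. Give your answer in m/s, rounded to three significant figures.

ω = 167.4 rad/s.  Crank-pin speed |V_A| = rω = 13.26 m/s, perpendicular to OA.
Rod angle: sinφ = −(r/L) sinθ ⇒ φ = -16.305°; ω_rod = −rω cosθ/√(L²−r²sin²θ) = +22.217 rad/s.
V_P = V_A + ω_rod × AP, with AP = 0.0539 m along the rod.
Components: V_Px = −rω sinθ − a·ω_rod·sinφ = -11.74 m/s;  V_Py = rω cosθ + a·ω_rod·cosφ = -4.3286 m/s.
|V_P| = √(V_Px² + V_Py²) = 12.512 m/s.

12.5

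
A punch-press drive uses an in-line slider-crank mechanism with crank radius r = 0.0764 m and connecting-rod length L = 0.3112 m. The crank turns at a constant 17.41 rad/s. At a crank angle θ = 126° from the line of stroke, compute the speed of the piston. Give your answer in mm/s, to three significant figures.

ω = 17.41 rad/s
For an in-line slider-crank, x = r cosθ + √(L² − r² sin²θ), so v = −rω sinθ·[1 + r cosθ/√(L² − r² sin²θ)].
With r = 0.0764 m, L = 0.3112 m, θ = 126°: √(L² − r² sin²θ) = 0.305 m.
v = −0.0764·17.41·0.80902·[1 + 0.0764·-0.58779/0.305] = -0.91765 m/s.
|v| = 0.91765 m/s = 917.65 mm/s.

918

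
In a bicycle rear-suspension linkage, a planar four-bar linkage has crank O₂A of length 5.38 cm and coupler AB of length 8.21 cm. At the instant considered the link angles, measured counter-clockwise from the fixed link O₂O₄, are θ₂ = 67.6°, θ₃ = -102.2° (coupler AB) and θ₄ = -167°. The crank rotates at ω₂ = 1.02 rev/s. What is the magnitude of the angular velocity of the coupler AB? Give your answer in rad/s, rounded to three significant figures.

ω₂ = 6.409 rad/s (from 1.02 rev/s).
Differentiating the loop-closure r₂e^{iθ₂}+r₃e^{iθ₃}=r₁+r₄e^{iθ₄} gives r₂ω₂e^{iθ₂}+r₃ω₃e^{iθ₃}=r₄ω₄e^{iθ₄}.
Eliminating the other unknown: ω₃ = r₂ω₂ sin(θ₄−θ₂) / [r₃ sin(θ₃−θ₄)].
Numerator sine = +0.81513; denominator sine = +0.90483.
Result = 0.0538·6.409·(+0.81513) / (0.0821·(+0.90483)) = +3.7834 rad/s; magnitude 3.7834 rad/s.

3.78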